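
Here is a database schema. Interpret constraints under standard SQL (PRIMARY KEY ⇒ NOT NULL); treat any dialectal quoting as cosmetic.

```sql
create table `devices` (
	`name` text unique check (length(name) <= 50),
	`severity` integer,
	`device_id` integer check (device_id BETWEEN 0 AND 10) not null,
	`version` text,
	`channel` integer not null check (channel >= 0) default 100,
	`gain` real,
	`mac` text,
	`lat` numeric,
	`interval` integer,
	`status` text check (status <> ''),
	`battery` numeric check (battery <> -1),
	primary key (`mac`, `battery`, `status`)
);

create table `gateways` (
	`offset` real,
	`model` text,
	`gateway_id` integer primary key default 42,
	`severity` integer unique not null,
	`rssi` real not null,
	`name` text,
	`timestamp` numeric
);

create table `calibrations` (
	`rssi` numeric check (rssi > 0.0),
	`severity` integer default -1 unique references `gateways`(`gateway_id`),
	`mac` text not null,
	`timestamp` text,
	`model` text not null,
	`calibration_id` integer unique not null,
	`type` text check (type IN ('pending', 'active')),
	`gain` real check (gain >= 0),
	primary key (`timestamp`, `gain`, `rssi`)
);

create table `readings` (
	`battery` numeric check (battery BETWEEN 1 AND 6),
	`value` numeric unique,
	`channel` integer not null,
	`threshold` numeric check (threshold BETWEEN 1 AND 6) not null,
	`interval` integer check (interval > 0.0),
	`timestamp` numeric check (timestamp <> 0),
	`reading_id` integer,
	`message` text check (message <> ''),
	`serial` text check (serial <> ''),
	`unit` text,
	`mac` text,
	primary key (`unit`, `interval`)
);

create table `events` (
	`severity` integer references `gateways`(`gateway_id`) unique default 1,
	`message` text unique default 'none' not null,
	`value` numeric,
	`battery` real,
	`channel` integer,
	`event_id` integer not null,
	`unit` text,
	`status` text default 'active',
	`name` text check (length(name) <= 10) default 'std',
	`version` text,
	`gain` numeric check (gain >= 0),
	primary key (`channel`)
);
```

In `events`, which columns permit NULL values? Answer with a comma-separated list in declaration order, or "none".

- severity: a foreign key column may be NULL unless separately constrained → nullable.
- message: declared NOT NULL → not nullable.
- value: no NOT NULL constraint applies → nullable.
- battery: no NOT NULL constraint applies → nullable.
- channel: part of the PRIMARY KEY, which implies NOT NULL → not nullable.
- event_id: declared NOT NULL → not nullable.
- unit: no NOT NULL constraint applies → nullable.
- status: DEFAULT only fills an omitted column; an explicit NULL is still allowed → nullable.
- name: CHECK does not forbid NULL (a CHECK constraint passes when its expression is NULL) → nullable.
- version: no NOT NULL constraint applies → nullable.
- gain: CHECK does not forbid NULL (a CHECK constraint passes when its expression is NULL) → nullable.

severity, value, battery, unit, status, name, version, gain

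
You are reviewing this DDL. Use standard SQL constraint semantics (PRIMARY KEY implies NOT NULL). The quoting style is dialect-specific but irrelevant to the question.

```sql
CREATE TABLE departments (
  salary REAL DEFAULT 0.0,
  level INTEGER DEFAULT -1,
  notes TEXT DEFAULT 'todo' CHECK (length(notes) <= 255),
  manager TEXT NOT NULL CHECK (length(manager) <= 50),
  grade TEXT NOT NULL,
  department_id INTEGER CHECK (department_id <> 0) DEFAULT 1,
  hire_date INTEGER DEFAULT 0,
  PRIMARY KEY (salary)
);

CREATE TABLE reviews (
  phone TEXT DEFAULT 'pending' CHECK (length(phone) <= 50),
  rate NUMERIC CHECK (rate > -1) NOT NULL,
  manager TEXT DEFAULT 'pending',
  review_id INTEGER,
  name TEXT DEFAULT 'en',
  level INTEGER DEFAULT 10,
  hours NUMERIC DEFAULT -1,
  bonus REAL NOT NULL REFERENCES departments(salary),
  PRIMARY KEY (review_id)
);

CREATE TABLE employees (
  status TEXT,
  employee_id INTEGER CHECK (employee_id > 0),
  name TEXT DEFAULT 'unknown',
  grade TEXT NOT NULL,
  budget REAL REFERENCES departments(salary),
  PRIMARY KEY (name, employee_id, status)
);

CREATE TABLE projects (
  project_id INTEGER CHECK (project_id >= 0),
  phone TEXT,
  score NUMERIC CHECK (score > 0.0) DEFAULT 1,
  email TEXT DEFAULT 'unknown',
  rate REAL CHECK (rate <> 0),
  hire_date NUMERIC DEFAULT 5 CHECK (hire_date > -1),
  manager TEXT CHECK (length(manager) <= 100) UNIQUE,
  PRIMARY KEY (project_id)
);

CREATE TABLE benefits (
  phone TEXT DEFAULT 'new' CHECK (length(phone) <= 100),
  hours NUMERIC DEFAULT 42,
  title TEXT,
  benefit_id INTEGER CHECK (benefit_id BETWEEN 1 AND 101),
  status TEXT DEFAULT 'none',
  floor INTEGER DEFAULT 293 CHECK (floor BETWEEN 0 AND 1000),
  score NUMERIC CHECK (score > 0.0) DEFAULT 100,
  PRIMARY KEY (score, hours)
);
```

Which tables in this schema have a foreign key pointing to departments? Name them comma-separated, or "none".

- reviews.bonus references departments(salary).
- employees.budget references departments(salary).

reviews, employees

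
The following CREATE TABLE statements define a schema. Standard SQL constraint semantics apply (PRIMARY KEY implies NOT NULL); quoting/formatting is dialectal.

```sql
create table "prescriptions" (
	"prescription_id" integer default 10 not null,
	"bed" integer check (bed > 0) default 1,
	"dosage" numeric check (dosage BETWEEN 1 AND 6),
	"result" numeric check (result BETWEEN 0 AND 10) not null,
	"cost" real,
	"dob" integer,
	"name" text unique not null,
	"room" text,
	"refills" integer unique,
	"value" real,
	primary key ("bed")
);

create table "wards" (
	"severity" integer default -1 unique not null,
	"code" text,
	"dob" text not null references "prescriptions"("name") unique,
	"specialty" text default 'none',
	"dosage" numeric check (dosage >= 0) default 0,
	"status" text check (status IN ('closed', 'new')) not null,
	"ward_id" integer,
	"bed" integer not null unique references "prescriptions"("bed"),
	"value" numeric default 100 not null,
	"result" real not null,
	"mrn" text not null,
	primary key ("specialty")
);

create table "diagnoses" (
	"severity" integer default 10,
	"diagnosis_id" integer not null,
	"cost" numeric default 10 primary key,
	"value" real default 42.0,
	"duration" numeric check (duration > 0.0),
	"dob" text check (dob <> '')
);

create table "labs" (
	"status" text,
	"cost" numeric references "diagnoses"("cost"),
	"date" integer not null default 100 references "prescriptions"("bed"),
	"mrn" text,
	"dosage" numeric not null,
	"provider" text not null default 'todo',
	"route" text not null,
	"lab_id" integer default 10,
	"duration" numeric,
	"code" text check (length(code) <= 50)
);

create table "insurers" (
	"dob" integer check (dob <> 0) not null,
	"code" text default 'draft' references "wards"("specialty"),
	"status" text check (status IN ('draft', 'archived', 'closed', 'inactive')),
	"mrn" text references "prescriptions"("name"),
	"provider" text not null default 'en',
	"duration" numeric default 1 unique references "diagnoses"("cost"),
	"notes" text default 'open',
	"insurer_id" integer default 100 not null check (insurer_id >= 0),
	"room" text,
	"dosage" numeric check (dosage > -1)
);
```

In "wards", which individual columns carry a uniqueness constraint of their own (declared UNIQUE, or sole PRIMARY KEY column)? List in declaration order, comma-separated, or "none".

severity, dob, specialty, bed

- severity: declared UNIQUE → unique.
- code: no UNIQUE or single-column PK constraint.
- dob: declared UNIQUE → unique.
- specialty: single-column PRIMARY KEY → unique.
- dosage: no UNIQUE or single-column PK constraint.
- status: no UNIQUE or single-column PK constraint.
- ward_id: no UNIQUE or single-column PK constraint.
- bed: declared UNIQUE → unique.
- value: no UNIQUE or single-column PK constraint.
- result: no UNIQUE or single-column PK constraint.
- mrn: no UNIQUE or single-column PK constraint.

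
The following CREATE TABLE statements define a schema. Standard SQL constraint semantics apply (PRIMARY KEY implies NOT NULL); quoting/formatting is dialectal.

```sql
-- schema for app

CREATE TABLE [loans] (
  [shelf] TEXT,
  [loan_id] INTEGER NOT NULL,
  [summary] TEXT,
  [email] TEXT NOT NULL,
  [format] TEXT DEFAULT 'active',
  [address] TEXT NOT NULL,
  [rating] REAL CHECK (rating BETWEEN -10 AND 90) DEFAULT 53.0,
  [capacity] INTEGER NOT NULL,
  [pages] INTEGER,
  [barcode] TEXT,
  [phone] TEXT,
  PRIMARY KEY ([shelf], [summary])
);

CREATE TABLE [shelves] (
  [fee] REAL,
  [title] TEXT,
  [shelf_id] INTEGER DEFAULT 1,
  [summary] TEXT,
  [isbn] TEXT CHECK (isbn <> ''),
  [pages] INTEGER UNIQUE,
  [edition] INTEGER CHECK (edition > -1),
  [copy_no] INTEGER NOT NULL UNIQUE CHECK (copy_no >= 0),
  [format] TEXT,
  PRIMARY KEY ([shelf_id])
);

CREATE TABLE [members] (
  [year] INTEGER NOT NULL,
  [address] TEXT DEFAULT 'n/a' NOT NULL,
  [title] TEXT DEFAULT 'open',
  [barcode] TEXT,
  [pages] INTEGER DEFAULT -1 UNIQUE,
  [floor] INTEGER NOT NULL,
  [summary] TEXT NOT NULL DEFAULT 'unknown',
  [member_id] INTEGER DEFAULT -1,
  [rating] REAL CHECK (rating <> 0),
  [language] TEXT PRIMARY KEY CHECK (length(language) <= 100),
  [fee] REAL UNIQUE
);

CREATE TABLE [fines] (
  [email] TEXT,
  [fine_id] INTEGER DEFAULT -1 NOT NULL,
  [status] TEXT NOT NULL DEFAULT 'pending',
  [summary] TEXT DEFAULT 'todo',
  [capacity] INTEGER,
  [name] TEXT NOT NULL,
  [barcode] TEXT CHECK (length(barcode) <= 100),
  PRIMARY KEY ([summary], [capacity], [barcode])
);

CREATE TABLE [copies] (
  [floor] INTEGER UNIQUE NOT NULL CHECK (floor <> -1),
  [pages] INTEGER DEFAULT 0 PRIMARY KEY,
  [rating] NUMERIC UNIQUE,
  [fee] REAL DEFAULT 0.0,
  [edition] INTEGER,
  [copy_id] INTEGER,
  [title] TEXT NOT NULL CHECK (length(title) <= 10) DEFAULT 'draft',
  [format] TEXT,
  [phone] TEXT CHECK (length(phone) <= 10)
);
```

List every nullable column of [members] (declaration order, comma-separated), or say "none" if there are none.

- year: declared NOT NULL → not nullable.
- address: declared NOT NULL → not nullable.
- title: DEFAULT only fills an omitted column; an explicit NULL is still allowed → nullable.
- barcode: no NOT NULL constraint applies → nullable.
- pages: UNIQUE does not imply NOT NULL → nullable.
- floor: declared NOT NULL → not nullable.
- summary: declared NOT NULL → not nullable.
- member_id: DEFAULT only fills an omitted column; an explicit NULL is still allowed → nullable.
- rating: CHECK does not forbid NULL (a CHECK constraint passes when its expression is NULL) → nullable.
- language: part of the PRIMARY KEY, which implies NOT NULL → not nullable.
- fee: UNIQUE does not imply NOT NULL → nullable.

title, barcode, pages, member_id, rating, fee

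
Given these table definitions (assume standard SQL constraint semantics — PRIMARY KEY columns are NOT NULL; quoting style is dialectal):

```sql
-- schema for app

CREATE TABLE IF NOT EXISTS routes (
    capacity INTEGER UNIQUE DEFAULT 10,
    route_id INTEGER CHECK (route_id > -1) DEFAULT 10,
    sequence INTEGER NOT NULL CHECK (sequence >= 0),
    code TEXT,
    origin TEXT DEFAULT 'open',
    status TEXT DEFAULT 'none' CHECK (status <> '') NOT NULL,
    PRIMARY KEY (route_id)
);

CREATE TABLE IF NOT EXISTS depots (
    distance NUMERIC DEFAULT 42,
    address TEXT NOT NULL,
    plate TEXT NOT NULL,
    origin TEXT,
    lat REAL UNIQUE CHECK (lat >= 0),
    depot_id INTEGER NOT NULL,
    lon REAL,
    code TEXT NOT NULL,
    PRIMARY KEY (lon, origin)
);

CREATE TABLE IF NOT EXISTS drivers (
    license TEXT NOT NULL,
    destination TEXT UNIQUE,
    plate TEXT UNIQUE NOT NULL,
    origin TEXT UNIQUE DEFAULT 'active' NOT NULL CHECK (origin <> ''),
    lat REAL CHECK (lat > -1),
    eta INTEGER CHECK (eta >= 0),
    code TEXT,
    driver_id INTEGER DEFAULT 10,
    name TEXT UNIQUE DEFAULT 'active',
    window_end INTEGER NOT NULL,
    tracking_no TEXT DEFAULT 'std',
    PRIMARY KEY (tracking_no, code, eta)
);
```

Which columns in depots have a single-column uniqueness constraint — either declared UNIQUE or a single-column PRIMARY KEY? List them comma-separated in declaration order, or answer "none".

lat

- distance: no UNIQUE or single-column PK constraint.
- address: no UNIQUE or single-column PK constraint.
- plate: no UNIQUE or single-column PK constraint.
- origin: part of a composite PRIMARY KEY — only the tuple is unique, not this column on its own.
- lat: declared UNIQUE → unique.
- depot_id: no UNIQUE or single-column PK constraint.
- lon: part of a composite PRIMARY KEY — only the tuple is unique, not this column on its own.
- code: no UNIQUE or single-column PK constraint.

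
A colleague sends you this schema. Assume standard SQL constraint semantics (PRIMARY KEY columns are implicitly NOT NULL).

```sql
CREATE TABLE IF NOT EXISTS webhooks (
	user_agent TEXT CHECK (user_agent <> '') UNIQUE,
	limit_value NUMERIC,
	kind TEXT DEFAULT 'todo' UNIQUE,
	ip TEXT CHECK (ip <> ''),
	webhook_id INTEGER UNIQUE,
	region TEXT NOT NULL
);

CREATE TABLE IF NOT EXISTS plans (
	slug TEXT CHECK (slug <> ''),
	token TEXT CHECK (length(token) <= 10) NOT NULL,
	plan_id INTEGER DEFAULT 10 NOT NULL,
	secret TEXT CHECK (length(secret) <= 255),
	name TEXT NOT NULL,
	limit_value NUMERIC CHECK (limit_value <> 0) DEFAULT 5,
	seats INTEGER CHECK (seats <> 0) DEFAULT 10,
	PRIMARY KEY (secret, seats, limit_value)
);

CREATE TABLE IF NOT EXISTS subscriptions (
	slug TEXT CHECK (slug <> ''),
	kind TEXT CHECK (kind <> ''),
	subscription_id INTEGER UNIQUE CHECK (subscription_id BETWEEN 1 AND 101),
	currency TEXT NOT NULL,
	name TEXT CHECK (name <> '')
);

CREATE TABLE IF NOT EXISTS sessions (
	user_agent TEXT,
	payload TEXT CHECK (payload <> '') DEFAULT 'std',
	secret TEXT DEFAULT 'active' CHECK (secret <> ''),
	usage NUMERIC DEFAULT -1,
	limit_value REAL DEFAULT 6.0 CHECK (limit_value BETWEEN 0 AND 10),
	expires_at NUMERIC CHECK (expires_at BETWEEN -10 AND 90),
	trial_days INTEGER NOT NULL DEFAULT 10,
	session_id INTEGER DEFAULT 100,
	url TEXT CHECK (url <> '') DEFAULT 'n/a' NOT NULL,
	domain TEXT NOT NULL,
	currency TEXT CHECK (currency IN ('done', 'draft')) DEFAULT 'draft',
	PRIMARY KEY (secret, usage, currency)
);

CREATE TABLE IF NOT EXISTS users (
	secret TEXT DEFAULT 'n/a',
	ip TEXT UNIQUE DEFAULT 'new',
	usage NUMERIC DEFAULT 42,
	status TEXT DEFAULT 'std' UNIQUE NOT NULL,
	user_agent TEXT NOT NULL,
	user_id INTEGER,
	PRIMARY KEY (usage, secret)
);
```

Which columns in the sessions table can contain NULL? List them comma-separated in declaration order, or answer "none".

- user_agent: no NOT NULL constraint applies → nullable.
- payload: CHECK does not forbid NULL (a CHECK constraint passes when its expression is NULL) → nullable.
- secret: part of the PRIMARY KEY, which implies NOT NULL → not nullable.
- usage: part of the PRIMARY KEY, which implies NOT NULL → not nullable.
- limit_value: CHECK does not forbid NULL (a CHECK constraint passes when its expression is NULL) → nullable.
- expires_at: CHECK does not forbid NULL (a CHECK constraint passes when its expression is NULL) → nullable.
- trial_days: declared NOT NULL → not nullable.
- session_id: DEFAULT only fills an omitted column; an explicit NULL is still allowed → nullable.
- url: declared NOT NULL → not nullable.
- domain: declared NOT NULL → not nullable.
- currency: part of the PRIMARY KEY, which implies NOT NULL → not nullable.

user_agent, payload, limit_value, expires_at, session_id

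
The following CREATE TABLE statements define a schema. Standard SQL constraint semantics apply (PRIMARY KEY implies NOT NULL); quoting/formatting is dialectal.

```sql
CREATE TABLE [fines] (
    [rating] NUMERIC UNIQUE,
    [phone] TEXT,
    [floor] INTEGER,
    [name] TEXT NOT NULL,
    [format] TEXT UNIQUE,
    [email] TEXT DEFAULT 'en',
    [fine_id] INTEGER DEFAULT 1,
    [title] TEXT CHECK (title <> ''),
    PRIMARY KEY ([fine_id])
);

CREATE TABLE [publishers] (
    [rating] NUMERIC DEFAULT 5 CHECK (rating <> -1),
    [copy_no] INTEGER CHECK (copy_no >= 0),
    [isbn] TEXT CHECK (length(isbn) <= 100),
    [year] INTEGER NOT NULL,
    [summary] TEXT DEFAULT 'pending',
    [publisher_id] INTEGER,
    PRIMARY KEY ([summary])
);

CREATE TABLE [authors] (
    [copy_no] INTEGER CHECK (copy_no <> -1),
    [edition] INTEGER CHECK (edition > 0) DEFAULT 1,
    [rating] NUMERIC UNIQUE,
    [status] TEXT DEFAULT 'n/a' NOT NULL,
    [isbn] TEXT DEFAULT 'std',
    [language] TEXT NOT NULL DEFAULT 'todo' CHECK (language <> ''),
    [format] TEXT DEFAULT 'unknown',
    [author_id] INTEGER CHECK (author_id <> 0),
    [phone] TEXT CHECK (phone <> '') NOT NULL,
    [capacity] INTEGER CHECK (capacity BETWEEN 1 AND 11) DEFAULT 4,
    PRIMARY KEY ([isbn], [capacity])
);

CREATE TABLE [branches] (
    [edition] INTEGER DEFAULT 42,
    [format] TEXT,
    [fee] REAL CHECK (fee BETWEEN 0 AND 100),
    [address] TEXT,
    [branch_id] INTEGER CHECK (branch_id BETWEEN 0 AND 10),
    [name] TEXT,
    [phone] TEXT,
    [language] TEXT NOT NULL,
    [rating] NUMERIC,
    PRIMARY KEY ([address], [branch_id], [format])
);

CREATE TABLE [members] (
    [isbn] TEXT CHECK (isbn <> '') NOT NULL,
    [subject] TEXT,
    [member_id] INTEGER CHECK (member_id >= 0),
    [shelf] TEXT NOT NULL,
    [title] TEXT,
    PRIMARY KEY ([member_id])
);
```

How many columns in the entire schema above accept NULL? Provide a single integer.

fines: 6 nullable (rating, phone, floor, format, email, title — PK (fine_id) and explicit NOT NULL columns excluded).
publishers: 4 nullable (rating, copy_no, isbn, publisher_id — PK (summary) and explicit NOT NULL columns excluded).
authors: 5 nullable (copy_no, edition, rating, format, author_id — PK (isbn, capacity) and explicit NOT NULL columns excluded).
branches: 5 nullable (edition, fee, name, phone, rating — PK (address, branch_id, format) and explicit NOT NULL columns excluded).
members: 2 nullable (subject, title — PK (member_id) and explicit NOT NULL columns excluded).
Total: 6 + 4 + 5 + 5 + 2 = 22.

22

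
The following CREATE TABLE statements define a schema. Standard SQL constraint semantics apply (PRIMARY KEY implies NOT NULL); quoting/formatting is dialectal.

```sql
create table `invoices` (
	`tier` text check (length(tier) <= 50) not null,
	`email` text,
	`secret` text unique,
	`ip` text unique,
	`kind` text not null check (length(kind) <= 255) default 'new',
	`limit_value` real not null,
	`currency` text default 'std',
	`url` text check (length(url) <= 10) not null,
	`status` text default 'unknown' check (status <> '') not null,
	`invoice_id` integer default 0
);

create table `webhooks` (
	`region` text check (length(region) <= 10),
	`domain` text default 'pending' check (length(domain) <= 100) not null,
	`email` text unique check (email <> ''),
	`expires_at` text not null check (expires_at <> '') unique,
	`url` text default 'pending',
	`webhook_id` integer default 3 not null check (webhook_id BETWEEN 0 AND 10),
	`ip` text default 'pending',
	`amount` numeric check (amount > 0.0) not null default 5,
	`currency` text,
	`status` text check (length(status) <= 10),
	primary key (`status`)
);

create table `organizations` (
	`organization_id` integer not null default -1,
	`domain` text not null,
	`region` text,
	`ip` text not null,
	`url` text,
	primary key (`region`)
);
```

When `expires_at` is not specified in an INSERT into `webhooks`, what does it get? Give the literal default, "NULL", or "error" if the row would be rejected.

expires_at has no DEFAULT clause.
Omitting it would insert NULL, but it is declared NOT NULL, so the INSERT fails.

error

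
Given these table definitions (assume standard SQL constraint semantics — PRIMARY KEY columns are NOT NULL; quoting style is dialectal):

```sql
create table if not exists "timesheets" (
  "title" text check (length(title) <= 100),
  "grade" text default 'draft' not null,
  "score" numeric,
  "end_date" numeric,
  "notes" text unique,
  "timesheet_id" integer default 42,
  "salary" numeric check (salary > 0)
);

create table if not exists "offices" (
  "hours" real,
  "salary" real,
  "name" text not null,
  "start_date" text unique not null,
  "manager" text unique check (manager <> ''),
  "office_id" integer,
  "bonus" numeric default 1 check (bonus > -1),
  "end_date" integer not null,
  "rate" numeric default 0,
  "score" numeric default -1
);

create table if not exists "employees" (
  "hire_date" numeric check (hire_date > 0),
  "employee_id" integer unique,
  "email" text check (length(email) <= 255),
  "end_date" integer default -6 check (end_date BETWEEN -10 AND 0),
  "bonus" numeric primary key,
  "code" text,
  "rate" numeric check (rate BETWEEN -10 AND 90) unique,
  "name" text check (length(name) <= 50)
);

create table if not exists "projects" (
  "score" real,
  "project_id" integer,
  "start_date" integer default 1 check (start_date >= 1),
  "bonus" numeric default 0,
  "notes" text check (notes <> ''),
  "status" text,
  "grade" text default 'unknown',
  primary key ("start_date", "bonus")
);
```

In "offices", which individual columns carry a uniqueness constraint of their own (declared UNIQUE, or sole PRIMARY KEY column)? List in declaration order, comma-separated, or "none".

- hours: no UNIQUE or single-column PK constraint.
- salary: no UNIQUE or single-column PK constraint.
- name: no UNIQUE or single-column PK constraint.
- start_date: declared UNIQUE → unique.
- manager: declared UNIQUE → unique.
- office_id: no UNIQUE or single-column PK constraint.
- bonus: no UNIQUE or single-column PK constraint.
- end_date: no UNIQUE or single-column PK constraint.
- rate: no UNIQUE or single-column PK constraint.
- score: no UNIQUE or single-column PK constraint.

start_date, manager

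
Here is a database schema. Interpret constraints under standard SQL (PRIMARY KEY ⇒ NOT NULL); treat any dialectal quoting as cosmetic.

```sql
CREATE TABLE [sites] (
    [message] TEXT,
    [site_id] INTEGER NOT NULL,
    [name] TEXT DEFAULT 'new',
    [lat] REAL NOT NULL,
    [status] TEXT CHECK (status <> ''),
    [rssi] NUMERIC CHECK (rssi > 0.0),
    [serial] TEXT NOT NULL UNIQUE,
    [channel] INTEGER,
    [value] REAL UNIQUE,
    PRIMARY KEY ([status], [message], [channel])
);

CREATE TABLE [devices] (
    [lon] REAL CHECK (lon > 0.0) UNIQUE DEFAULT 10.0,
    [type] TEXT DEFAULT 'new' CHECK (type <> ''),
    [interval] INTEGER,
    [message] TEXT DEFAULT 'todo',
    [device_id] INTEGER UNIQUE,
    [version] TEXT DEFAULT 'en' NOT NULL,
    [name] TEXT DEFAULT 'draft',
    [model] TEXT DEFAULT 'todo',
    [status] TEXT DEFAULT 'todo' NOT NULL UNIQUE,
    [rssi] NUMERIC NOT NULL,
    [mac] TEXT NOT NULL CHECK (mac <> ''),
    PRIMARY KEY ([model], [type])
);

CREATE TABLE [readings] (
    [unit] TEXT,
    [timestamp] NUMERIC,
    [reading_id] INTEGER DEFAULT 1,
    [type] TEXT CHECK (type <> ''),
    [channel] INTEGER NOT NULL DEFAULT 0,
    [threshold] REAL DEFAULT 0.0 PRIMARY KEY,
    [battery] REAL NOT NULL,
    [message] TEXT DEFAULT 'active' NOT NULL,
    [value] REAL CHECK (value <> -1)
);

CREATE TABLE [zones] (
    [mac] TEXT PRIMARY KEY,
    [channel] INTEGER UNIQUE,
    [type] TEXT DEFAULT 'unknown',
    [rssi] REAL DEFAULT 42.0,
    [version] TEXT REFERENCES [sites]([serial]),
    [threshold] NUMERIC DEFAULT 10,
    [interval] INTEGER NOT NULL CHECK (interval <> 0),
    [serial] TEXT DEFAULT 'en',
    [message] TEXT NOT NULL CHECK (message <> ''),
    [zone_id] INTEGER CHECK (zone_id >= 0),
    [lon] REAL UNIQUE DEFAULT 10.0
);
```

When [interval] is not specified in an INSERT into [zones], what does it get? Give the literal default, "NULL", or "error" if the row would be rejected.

error

interval has no DEFAULT clause.
Omitting it would insert NULL, but it is declared NOT NULL, so the INSERT fails.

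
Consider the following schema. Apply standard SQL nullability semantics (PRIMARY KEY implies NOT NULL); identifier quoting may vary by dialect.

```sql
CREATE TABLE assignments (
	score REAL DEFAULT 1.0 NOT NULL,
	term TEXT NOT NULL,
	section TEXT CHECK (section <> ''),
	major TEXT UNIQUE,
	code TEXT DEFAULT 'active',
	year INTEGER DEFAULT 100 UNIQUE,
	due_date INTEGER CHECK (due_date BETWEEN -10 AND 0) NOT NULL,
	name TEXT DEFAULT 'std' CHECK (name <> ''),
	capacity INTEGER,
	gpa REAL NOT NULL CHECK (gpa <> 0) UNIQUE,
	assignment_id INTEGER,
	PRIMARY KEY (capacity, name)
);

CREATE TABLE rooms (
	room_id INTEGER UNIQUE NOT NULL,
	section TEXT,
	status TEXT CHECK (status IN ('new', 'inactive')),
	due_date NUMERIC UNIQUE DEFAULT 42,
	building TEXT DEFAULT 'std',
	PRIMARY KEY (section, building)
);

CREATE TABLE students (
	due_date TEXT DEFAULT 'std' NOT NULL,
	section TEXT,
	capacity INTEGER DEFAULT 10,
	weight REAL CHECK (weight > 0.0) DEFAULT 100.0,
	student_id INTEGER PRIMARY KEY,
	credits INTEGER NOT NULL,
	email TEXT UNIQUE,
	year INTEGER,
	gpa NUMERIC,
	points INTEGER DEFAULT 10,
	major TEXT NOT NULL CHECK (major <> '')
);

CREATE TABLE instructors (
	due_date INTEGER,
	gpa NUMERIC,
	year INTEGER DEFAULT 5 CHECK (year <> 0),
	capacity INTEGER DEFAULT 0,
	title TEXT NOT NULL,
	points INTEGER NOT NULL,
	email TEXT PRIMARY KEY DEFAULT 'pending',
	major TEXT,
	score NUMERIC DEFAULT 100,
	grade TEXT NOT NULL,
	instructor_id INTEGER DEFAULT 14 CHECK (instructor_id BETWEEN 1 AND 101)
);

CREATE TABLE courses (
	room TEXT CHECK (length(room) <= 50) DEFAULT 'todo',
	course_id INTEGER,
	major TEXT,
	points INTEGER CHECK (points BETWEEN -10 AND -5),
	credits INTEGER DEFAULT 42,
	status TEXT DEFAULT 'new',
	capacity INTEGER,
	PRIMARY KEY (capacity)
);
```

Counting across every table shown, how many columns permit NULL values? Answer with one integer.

27

assignments: 5 nullable (section, major, code, year, assignment_id — PK (capacity, name) and explicit NOT NULL columns excluded).
rooms: 2 nullable (status, due_date — PK (section, building) and explicit NOT NULL columns excluded).
students: 7 nullable (section, capacity, weight, email, year, gpa, points — PK (student_id) and explicit NOT NULL columns excluded).
instructors: 7 nullable (due_date, gpa, year, capacity, major, score, instructor_id — PK (email) and explicit NOT NULL columns excluded).
courses: 6 nullable (room, course_id, major, points, credits, status — PK (capacity) and explicit NOT NULL columns excluded).
Total: 5 + 2 + 7 + 7 + 6 = 27.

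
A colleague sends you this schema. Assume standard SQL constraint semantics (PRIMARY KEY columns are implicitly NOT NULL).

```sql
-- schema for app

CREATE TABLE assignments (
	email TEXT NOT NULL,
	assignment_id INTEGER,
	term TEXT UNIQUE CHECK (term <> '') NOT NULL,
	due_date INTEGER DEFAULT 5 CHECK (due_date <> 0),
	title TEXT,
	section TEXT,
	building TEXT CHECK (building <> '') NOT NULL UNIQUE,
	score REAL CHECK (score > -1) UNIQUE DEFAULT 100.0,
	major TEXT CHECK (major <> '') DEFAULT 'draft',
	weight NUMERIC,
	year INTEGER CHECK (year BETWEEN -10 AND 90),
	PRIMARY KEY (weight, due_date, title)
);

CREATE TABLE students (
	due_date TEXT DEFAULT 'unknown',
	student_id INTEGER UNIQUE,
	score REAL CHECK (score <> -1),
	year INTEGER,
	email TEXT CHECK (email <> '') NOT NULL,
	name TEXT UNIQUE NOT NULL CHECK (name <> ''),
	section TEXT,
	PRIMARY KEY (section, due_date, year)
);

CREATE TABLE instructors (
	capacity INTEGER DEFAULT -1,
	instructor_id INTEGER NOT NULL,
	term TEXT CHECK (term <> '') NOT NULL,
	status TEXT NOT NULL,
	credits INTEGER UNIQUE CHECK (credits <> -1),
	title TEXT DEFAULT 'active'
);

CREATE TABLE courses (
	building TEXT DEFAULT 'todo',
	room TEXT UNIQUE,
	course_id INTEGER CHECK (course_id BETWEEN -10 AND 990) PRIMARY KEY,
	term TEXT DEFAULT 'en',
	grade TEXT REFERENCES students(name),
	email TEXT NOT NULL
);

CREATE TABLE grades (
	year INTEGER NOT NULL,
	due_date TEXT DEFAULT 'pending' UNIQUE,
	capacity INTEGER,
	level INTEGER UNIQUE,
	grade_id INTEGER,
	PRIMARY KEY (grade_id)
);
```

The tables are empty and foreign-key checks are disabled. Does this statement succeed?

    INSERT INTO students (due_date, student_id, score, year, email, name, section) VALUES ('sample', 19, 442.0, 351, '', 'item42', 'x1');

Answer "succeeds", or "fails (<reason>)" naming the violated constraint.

fails (CHECK on email)

The value '' for email violates CHECK (email <> '').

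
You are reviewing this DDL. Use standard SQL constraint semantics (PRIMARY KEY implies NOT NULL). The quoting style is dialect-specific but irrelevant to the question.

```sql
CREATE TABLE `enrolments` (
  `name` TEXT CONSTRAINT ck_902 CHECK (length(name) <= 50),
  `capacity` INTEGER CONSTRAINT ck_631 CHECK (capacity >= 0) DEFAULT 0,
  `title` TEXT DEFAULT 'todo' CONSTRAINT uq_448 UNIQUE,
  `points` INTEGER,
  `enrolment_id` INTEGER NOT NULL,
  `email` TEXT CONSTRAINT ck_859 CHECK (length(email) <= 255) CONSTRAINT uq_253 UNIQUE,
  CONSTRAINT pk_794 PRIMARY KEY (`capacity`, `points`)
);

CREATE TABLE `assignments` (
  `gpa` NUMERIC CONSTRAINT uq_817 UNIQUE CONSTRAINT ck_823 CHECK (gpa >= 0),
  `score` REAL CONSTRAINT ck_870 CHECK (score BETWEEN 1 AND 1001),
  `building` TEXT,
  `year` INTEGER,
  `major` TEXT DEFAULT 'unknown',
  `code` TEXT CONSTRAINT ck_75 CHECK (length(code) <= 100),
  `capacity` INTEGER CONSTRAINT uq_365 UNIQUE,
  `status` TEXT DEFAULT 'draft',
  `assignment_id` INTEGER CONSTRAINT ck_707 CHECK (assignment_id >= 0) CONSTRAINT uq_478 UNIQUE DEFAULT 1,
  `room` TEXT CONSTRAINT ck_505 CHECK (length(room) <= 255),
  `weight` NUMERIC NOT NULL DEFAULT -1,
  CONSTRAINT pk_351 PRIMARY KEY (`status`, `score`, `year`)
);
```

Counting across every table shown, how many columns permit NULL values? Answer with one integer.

10

enrolments: 3 nullable (name, title, email — PK (capacity, points) and explicit NOT NULL columns excluded).
assignments: 7 nullable (gpa, building, major, code, capacity, assignment_id, room — PK (status, score, year) and explicit NOT NULL columns excluded).
Total: 3 + 7 = 10.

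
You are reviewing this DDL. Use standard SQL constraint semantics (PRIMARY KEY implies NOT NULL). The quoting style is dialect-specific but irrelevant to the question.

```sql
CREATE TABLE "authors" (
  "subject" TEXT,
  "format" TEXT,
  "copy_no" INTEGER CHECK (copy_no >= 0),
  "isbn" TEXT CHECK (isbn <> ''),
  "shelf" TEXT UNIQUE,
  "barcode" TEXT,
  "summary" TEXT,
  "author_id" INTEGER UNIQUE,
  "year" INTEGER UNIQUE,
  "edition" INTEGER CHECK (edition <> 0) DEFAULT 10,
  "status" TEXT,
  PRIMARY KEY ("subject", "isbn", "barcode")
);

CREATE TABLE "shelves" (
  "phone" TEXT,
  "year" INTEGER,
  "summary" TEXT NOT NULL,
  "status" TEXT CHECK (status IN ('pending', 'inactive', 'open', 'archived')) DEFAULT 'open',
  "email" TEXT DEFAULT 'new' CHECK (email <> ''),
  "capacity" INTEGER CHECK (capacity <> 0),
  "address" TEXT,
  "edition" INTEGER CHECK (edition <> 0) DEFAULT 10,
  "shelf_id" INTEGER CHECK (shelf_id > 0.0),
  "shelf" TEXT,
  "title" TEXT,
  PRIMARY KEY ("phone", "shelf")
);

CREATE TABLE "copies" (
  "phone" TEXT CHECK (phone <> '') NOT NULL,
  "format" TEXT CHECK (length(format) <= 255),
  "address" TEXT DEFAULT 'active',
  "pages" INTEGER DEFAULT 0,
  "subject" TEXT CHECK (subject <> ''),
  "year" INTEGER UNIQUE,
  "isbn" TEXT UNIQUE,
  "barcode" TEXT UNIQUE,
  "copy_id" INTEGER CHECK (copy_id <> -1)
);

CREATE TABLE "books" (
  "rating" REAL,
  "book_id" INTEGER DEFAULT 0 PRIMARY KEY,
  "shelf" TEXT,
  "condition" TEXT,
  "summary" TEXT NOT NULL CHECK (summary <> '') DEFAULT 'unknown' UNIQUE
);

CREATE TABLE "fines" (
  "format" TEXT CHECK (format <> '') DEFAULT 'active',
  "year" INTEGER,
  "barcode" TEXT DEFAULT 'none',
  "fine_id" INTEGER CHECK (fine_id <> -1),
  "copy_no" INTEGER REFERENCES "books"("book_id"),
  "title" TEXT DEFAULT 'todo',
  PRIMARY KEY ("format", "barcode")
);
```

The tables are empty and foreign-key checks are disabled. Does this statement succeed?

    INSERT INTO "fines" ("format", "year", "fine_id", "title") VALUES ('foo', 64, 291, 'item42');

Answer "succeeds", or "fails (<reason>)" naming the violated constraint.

succeeds

NOT NULL columns: barcode defaults to 'none'; format is supplied.
CHECK constraints: 'foo' satisfies (format <> ''); 291 satisfies (fine_id <> -1).
No constraint is violated.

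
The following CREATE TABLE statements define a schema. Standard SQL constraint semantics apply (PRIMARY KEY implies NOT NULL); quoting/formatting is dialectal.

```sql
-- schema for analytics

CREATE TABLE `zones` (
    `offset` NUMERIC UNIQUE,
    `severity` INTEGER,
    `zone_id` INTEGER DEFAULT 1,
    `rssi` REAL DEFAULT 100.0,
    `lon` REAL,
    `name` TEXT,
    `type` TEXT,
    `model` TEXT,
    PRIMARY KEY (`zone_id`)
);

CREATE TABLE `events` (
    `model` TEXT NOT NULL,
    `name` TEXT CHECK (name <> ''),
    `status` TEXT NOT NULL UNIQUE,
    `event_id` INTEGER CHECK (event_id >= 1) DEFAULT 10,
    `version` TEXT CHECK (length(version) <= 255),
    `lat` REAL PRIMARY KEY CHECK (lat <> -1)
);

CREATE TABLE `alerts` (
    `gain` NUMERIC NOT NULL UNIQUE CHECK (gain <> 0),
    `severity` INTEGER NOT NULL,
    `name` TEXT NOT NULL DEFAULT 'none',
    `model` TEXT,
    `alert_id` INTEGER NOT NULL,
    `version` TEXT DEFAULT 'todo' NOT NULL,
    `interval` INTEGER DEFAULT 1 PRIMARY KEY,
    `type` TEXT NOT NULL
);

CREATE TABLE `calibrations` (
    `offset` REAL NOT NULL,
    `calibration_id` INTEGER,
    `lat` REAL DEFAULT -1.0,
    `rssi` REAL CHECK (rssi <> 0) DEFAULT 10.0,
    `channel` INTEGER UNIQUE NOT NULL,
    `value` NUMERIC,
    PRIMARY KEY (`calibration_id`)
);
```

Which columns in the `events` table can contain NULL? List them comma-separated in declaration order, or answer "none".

- model: declared NOT NULL → not nullable.
- name: CHECK does not forbid NULL (a CHECK constraint passes when its expression is NULL) → nullable.
- status: declared NOT NULL → not nullable.
- event_id: CHECK does not forbid NULL (a CHECK constraint passes when its expression is NULL) → nullable.
- version: CHECK does not forbid NULL (a CHECK constraint passes when its expression is NULL) → nullable.
- lat: part of the PRIMARY KEY, which implies NOT NULL → not nullable.

name, event_id, version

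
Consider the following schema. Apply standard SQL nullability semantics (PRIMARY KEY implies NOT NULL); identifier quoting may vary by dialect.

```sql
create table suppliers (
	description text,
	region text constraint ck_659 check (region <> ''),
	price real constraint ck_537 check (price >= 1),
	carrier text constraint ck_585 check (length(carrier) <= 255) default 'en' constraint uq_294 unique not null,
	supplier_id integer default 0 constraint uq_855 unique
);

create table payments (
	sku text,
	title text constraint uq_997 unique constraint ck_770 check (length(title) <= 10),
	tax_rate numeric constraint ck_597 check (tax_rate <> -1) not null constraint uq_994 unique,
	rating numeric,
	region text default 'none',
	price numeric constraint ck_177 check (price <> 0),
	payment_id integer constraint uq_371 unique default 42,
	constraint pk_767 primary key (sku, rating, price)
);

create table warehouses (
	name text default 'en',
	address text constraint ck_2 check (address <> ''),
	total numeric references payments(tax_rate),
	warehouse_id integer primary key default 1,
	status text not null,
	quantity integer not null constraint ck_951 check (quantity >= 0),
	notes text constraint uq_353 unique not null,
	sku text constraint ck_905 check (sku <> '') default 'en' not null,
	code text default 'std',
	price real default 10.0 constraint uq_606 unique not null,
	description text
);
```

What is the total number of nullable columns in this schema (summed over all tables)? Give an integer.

suppliers: 4 nullable (description, region, price, supplier_id — PK none and explicit NOT NULL columns excluded).
payments: 3 nullable (title, region, payment_id — PK (sku, rating, price) and explicit NOT NULL columns excluded).
warehouses: 5 nullable (name, address, total, code, description — PK (warehouse_id) and explicit NOT NULL columns excluded).
Total: 4 + 3 + 5 = 12.

12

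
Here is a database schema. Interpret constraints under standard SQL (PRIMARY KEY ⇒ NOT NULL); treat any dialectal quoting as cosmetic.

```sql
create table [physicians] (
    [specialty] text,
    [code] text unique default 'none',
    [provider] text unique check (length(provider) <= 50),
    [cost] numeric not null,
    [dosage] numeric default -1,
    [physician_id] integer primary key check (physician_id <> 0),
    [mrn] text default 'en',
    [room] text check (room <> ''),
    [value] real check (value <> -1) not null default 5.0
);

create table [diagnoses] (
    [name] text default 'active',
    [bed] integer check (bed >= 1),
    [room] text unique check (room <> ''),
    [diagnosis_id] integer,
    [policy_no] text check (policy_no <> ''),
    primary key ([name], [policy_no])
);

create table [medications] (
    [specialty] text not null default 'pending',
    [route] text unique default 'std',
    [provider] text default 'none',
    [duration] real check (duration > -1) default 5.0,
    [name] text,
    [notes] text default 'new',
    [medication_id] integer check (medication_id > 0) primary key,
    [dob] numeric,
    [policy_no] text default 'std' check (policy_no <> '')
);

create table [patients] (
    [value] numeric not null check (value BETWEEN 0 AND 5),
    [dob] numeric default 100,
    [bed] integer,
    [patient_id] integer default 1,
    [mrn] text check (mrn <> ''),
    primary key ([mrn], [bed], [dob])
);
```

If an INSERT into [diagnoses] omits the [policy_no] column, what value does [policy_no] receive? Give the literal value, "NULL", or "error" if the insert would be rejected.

policy_no has no DEFAULT clause.
Omitting it would insert NULL, but it is part of the PRIMARY KEY, so the INSERT fails.

error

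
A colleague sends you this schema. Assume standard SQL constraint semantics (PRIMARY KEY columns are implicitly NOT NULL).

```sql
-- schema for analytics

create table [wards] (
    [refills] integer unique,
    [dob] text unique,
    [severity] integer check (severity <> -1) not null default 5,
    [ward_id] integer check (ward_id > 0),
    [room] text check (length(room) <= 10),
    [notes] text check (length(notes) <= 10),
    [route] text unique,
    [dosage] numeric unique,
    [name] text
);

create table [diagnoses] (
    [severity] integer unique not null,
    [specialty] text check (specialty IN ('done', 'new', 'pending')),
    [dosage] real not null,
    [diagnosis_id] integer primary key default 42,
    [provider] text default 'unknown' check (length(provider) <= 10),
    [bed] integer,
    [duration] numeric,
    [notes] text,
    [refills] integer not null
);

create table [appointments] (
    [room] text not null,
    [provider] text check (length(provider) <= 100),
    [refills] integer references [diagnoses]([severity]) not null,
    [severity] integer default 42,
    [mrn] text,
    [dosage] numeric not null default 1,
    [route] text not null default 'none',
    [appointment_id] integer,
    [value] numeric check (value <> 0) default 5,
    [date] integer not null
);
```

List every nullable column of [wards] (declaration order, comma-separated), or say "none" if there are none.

refills, dob, ward_id, room, notes, route, dosage, name

- refills: UNIQUE does not imply NOT NULL → nullable.
- dob: UNIQUE does not imply NOT NULL → nullable.
- severity: declared NOT NULL → not nullable.
- ward_id: CHECK does not forbid NULL (a CHECK constraint passes when its expression is NULL) → nullable.
- room: CHECK does not forbid NULL (a CHECK constraint passes when its expression is NULL) → nullable.
- notes: CHECK does not forbid NULL (a CHECK constraint passes when its expression is NULL) → nullable.
- route: UNIQUE does not imply NOT NULL → nullable.
- dosage: UNIQUE does not imply NOT NULL → nullable.
- name: no NOT NULL constraint applies → nullable.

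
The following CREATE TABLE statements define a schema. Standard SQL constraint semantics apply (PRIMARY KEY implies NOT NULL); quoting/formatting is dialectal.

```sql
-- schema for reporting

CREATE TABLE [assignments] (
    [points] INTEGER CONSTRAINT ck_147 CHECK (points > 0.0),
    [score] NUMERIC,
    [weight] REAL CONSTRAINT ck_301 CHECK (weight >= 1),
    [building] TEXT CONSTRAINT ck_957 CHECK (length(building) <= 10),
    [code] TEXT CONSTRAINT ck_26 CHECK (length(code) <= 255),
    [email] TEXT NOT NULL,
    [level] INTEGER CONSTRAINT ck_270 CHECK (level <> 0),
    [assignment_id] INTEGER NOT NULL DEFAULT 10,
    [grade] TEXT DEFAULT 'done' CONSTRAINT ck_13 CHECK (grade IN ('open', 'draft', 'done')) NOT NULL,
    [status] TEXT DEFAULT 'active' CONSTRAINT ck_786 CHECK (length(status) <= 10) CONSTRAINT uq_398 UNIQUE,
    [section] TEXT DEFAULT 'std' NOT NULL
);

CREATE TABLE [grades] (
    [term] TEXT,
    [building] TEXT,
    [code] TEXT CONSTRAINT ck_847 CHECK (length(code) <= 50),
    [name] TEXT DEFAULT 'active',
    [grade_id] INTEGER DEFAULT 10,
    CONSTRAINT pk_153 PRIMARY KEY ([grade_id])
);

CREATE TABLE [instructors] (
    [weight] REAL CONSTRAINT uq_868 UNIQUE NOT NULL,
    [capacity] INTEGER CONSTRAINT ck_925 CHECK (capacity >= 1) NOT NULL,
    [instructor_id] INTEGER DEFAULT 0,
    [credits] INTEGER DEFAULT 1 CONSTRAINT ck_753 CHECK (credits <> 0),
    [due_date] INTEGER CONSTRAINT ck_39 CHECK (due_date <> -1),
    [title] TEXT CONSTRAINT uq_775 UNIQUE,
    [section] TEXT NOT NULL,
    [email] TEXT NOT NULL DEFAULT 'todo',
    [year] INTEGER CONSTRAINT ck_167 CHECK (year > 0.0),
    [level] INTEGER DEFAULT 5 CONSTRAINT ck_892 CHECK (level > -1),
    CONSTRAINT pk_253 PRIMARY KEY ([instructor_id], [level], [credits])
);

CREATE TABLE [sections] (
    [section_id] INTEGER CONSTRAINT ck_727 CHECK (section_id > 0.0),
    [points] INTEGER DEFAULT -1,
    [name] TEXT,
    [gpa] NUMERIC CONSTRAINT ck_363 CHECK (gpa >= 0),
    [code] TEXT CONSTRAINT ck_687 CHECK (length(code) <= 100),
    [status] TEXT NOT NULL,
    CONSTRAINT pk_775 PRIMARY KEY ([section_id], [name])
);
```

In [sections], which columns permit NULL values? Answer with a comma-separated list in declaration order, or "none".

- section_id: part of the PRIMARY KEY, which implies NOT NULL → not nullable.
- points: DEFAULT only fills an omitted column; an explicit NULL is still allowed → nullable.
- name: part of the PRIMARY KEY, which implies NOT NULL → not nullable.
- gpa: CHECK does not forbid NULL (a CHECK constraint passes when its expression is NULL) → nullable.
- code: CHECK does not forbid NULL (a CHECK constraint passes when its expression is NULL) → nullable.
- status: declared NOT NULL → not nullable.

points, gpa, code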